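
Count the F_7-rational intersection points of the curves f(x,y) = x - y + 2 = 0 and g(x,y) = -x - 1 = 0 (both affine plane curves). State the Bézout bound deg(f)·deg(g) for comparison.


Common zeros: {(6, 1)}; count = 1; Bézout bound = 1.

deg(f) = 1, deg(g) = 1, so Bézout bound = 1.
Scan x ∈ F_7. For each x, list the y ∈ F_7 with f(x, y) ≡ 0 and those with g(x, y) ≡ 0 (mod 7); the common zeros in that column are the intersection.
  x = 0: f ≡ 0 at y ∈ {2}; g ≡ 0 at y ∈ ∅; common: ∅.
  x = 1: f ≡ 0 at y ∈ {3}; g ≡ 0 at y ∈ ∅; common: ∅.
  x = 2: f ≡ 0 at y ∈ {4}; g ≡ 0 at y ∈ ∅; common: ∅.
  x = 3: f ≡ 0 at y ∈ {5}; g ≡ 0 at y ∈ ∅; common: ∅.
  x = 4: f ≡ 0 at y ∈ {6}; g ≡ 0 at y ∈ ∅; common: ∅.
  x = 5: f ≡ 0 at y ∈ {0}; g ≡ 0 at y ∈ ∅; common: ∅.
  x = 6: f ≡ 0 at y ∈ {1}; g ≡ 0 at y ∈ {0, 1, 2, 3, 4, 5, 6}; common: {1}.
Collecting: common zeros = {(6, 1)}, so the count is 1.
Comparison with the Bézout bound: 1 ≤ 1 = deg(f)·deg(g), as expected for curves with no common component (the bound is attained).


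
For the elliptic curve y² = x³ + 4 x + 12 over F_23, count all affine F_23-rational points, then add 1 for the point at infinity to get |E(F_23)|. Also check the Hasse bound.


Affine points = {(0, 9), (0, 14), (4, 0), (8, 2), (8, 21), (9, 8), (9, 15), (14, 11), (14, 12), (16, 3), (16, 20), (17, 5), (17, 18), (19, 1), (19, 22)}; affine count = 15; |E(F_23)| = 16.

Discriminant check: Δ ∝ 4a³ + 27b² = 4·4³ + 27·12² = 4·64 + 27·144 ≡ 4 (mod 23). Nonzero ⇒ E is nonsingular.
For each x ∈ F_23, compute rhs = x³ + 4·x + 12 mod 23, then count y ∈ F_23 with y² ≡ rhs.
  x = 0: rhs = 12, matching y values: 9, 14 (2 points).
  x = 1: rhs = 17, matching y values: none (0 points).
  x = 2: rhs = 5, matching y values: none (0 points).
  x = 3: rhs = 5, matching y values: none (0 points).
  x = 4: rhs = 0, matching y values: 0 (1 points).
  x = 5: rhs = 19, matching y values: none (0 points).
  x = 6: rhs = 22, matching y values: none (0 points).
  x = 7: rhs = 15, matching y values: none (0 points).
  x = 8: rhs = 4, matching y values: 2, 21 (2 points).
  x = 9: rhs = 18, matching y values: 8, 15 (2 points).
  x = 10: rhs = 17, matching y values: none (0 points).
  x = 11: rhs = 7, matching y values: none (0 points).
  x = 12: rhs = 17, matching y values: none (0 points).
  x = 13: rhs = 7, matching y values: none (0 points).
  x = 14: rhs = 6, matching y values: 11, 12 (2 points).
  x = 15: rhs = 20, matching y values: none (0 points).
  x = 16: rhs = 9, matching y values: 3, 20 (2 points).
  x = 17: rhs = 2, matching y values: 5, 18 (2 points).
  x = 18: rhs = 5, matching y values: none (0 points).
  x = 19: rhs = 1, matching y values: 1, 22 (2 points).
  x = 20: rhs = 19, matching y values: none (0 points).
  x = 21: rhs = 19, matching y values: none (0 points).
  x = 22: rhs = 7, matching y values: none (0 points).
Total affine count: 15.
Full point count |E(F_23)| = 15 + 1 = 16.
Hasse bound: |16 − (23+1)| = |-8| = 8 ≤ 2√23 ≈ 9.5917 ✓.


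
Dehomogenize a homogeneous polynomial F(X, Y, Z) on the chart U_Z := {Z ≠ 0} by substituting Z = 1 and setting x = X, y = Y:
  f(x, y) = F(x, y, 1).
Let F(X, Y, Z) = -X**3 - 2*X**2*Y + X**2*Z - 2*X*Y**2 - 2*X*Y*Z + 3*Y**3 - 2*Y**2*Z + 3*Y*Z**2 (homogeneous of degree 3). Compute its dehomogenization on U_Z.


f(x, y) = -x**3 - 2*x**2*y + x**2 - 2*x*y**2 - 2*x*y + 3*y**3 - 2*y**2 + 3*y

On U_Z we set Z = 1. Each monomial c·X^i·Y^j·Z^k in F becomes c·x^i·y^j·1^k = c·x^i·y^j.
Substituting Z = 1: F(X, Y, 1) = -x**3 - 2*x**2*y + x**2 - 2*x*y**2 - 2*x*y + 3*y**3 - 2*y**2 + 3*y.
Note: deg(f) ≤ deg(F) = 3; strict inequality happens when F is divisible by Z (lost terms).


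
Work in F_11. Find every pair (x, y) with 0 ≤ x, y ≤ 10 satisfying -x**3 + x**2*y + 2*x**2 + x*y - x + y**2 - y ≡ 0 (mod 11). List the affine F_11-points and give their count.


Affine F_11-points: {(0, 0), (0, 1), (1, 0), (1, 10), (2, 3), (3, 1), (3, 10), (6, 6), (6, 8), (8, 7), (8, 10)}; count = 11.

For each of the 121 pairs (x, y) ∈ F_11², evaluate f(x, y) mod 11. Record the zeros.
  x = 0: [0↦0, 1↦0, 2↦2, 3↦6, 4↦1, 5↦9, 6↦8, 7↦9, 8↦1, 9↦6, 10↦2]  zeros at y ∈ {0, 1}
  x = 1: [0↦0, 1↦2, 2↦6, 3↦1, 4↦9, 5↦8, 6↦9, 7↦1, 8↦6, 9↦2, 10↦0]  zeros at y ∈ {0, 10}
  x = 2: [0↦9, 1↦4, 2↦1, 3↦0, 4↦1, 5↦4, 6↦9, 7↦5, 8↦3, 9↦3, 10↦5]  zeros at y ∈ {3}
  x = 3: [0↦10, 1↦0, 2↦3, 3↦8, 4↦4, 5↦2, 6↦2, 7↦4, 8↦8, 9↦3, 10↦0]  zeros at y ∈ {1, 10}
  x = 4: [0↦8, 1↦6, 2↦6, 3↦8, 4↦1, 5↦7, 6↦4, 7↦3, 8↦4, 9↦7, 10↦1]  zeros at y ∈ ∅
  x = 5: [0↦8, 1↦5, 2↦4, 3↦5, 4↦8, 5↦2, 6↦9, 7↦7, 8↦7, 9↦9, 10↦2]  zeros at y ∈ ∅
  x = 6: [0↦4, 1↦2, 2↦2, 3↦4, 4↦8, 5↦3, 6↦0, 7↦10, 8↦0, 9↦3, 10↦8]  zeros at y ∈ {6, 8}
  x = 7: [0↦1, 1↦2, 2↦5, 3↦10, 4↦6, 5↦4, 6↦4, 7↦6, 8↦10, 9↦5, 10↦2]  zeros at y ∈ ∅
  x = 8: [0↦4, 1↦10, 2↦7, 3↦6, 4↦7, 5↦10, 6↦4, 7↦0, 8↦9, 9↦9, 10↦0]  zeros at y ∈ {7, 10}
  x = 9: [0↦7, 1↦9, 2↦2, 3↦8, 4↦5, 5↦4, 6↦5, 7↦8, 8↦2, 9↦9, 10↦7]  zeros at y ∈ ∅
  x = 10: [0↦4, 1↦4, 2↦6, 3↦10, 4↦5, 5↦2, 6↦1, 7↦2, 8↦5, 9↦10, 10↦6]  zeros at y ∈ ∅
Collecting zeros: affine points = {(0, 0), (0, 1), (1, 0), (1, 10), (2, 3), (3, 1), (3, 10), (6, 6), (6, 8), (8, 7), (8, 10)}.
Total count |C(F_11)_aff| = 11.


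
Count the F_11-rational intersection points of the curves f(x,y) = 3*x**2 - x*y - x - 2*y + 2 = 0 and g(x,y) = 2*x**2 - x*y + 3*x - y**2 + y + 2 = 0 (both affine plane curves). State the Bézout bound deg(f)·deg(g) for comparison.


Common zeros: ∅; count = 0; Bézout bound = 4.

deg(f) = 2, deg(g) = 2, so Bézout bound = 4.
Scan x ∈ F_11. For each x, list the y ∈ F_11 with f(x, y) ≡ 0 and those with g(x, y) ≡ 0 (mod 11); the common zeros in that column are the intersection.
  x = 0: f ≡ 0 at y ∈ {1}; g ≡ 0 at y ∈ {2, 10}; common: ∅.
  x = 1: f ≡ 0 at y ∈ {5}; g ≡ 0 at y ∈ ∅; common: ∅.
  x = 2: f ≡ 0 at y ∈ {3}; g ≡ 0 at y ∈ ∅; common: ∅.
  x = 3: f ≡ 0 at y ∈ {3}; g ≡ 0 at y ∈ ∅; common: ∅.
  x = 4: f ≡ 0 at y ∈ {4}; g ≡ 0 at y ∈ ∅; common: ∅.
  x = 5: f ≡ 0 at y ∈ {4}; g ≡ 0 at y ∈ {2, 5}; common: ∅.
  x = 6: f ≡ 0 at y ∈ {2}; g ≡ 0 at y ∈ ∅; common: ∅.
  x = 7: f ≡ 0 at y ∈ {6}; g ≡ 0 at y ∈ {0, 5}; common: ∅.
  x = 8: f ≡ 0 at y ∈ {1}; g ≡ 0 at y ∈ {0, 4}; common: ∅.
  x = 9: f ≡ 0 at y ∈ ∅; g ≡ 0 at y ∈ {4, 10}; common: ∅.
  x = 10: f ≡ 0 at y ∈ {6}; g ≡ 0 at y ∈ ∅; common: ∅.
Collecting: common zeros = ∅, so the count is 0.
Comparison with the Bézout bound: 0 ≤ 4 = deg(f)·deg(g), as expected for curves with no common component (the affine F_11-count falls short of the bound because intersections may lie at infinity, over extension fields, or carry multiplicity).


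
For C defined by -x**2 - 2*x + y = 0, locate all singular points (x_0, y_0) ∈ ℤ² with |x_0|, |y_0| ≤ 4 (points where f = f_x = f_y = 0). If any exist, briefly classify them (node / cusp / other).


No singular points in the scanned grid; C is smooth there.

Compute partial derivatives:
  f_x = -2*x - 2.
  f_y = 1.
f_y = 1 is a nonzero constant, so f_y never vanishes: no point (x, y) can satisfy f = f_x = f_y = 0. In particular no (x, y) ∈ {−4, ..., 4}² is singular; the curve is smooth.


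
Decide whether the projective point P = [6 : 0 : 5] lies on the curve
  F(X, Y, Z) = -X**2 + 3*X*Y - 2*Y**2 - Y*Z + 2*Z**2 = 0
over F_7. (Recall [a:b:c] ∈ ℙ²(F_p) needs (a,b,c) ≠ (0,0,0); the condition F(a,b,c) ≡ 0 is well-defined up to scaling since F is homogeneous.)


F(6,0,5) ≡ 0 (mod 7); P is on the curve.

Evaluate F(6, 0, 5) term-by-term (mod 7).
  -X**2 ↦ -1·36·1·1 = -36
  3*X*Y ↦ 3·6·0·1 = 0
  -2*Y**2 ↦ -2·1·0·1 = 0
  -Y*Z ↦ -1·1·0·5 = 0
  2*Z**2 ↦ 2·1·1·25 = 50
Sum: F(6, 0, 5) = (-36) + (0) + (0) + (0) + (50) = 14.
Reducing mod 7: 14 ≡ 0 (mod 7).
Since F(a, b, c) ≡ 0 (mod 7), P lies on the curve.


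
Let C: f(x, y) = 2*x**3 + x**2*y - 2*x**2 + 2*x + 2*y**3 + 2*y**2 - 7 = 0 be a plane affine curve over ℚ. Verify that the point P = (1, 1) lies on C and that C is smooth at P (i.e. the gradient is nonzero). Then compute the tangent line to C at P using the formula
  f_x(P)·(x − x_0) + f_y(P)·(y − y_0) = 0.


Tangent line at P: 6*x + 11*y - 17 = 0.

Step 1: f(1, 1) = 0, so P lies on C.
Step 2: partial derivatives
  f_x(x, y) = 6*x**2 + 2*x*y - 4*x + 2, f_y(x, y) = x**2 + 6*y**2 + 4*y.
  f_x(P) = 6, f_y(P) = 11 (gradient nonzero, so P is smooth).
Step 3: tangent line at P: 6·(x − 1) + 11·(y − 1) = 0.
Expanding: 6*x + 11*y - 17 = 0.


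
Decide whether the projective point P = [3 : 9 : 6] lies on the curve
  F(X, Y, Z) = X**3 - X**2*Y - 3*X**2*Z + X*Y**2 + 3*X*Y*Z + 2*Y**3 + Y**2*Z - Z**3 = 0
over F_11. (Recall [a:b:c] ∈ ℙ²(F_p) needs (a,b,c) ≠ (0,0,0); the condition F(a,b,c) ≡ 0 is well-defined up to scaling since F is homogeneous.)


F(3,9,6) ≡ 8 (mod 11); P is NOT on the curve.

Evaluate F(3, 9, 6) term-by-term (mod 11).
  X**3 ↦ 1·27·1·1 = 27
  -X**2*Y ↦ -1·9·9·1 = -81
  -3*X**2*Z ↦ -3·9·1·6 = -162
  X*Y**2 ↦ 1·3·81·1 = 243
  3*X*Y*Z ↦ 3·3·9·6 = 486
  2*Y**3 ↦ 2·1·729·1 = 1458
  Y**2*Z ↦ 1·1·81·6 = 486
  -Z**3 ↦ -1·1·1·216 = -216
Sum: F(3, 9, 6) = (27) + (-81) + (-162) + (243) + (486) + (1458) + (486) + (-216) = 2241.
Reducing mod 11: 2241 ≡ 8 (mod 11).
Since F(a, b, c) ≡ 8 ≠ 0 (mod 11), P does NOT lie on the curve.


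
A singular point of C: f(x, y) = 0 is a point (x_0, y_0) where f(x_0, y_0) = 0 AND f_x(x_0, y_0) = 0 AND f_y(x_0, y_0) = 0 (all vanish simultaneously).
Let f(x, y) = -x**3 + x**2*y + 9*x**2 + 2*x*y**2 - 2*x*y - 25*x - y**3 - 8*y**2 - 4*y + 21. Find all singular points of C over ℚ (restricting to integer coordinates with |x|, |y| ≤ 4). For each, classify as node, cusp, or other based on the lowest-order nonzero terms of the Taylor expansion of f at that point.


Singular points: {(3, -1)}; classification: node.

Compute partial derivatives:
  f_x = -3*x**2 + 2*x*y + 18*x + 2*y**2 - 2*y - 25.
  f_y = x**2 + 4*x*y - 2*x - 3*y**2 - 16*y - 4.
Scan x_0 ∈ {−4, ..., 4}. For each x_0, f_y(x_0, y) is a polynomial in y; find its integer roots y ∈ {−4, ..., 4}, then test f_x and f at those candidates.
  x = -4: f_y(-4, y) = -3*y**2 - 32*y + 20; no integer root y with |y| ≤ 4.
  x = -3: f_y(-3, y) = -3*y**2 - 28*y + 11; no integer root y with |y| ≤ 4.
  x = -2: f_y(-2, y) = -3*y**2 - 24*y + 4; no integer root y with |y| ≤ 4.
  x = -1: f_y(-1, y) = -3*y**2 - 20*y - 1; no integer root y with |y| ≤ 4.
  x = 0: f_y(0, y) = -3*y**2 - 16*y - 4; no integer root y with |y| ≤ 4.
  x = 1: f_y(1, y) = -3*y**2 - 12*y - 5; no integer root y with |y| ≤ 4.
  x = 2: f_y(2, y) = -3*y**2 - 8*y - 4; vanishes at y ∈ {-2}. (2, -2): f_x = 3 ≠ 0.
  x = 3: f_y(3, y) = -3*y**2 - 4*y - 1; vanishes at y ∈ {-1}. (3, -1): f_x = 0, f = 0 — SINGULAR.
  x = 4: f_y(4, y) = 4 - 3*y**2; no integer root y with |y| ≤ 4.
Only singular point on the grid: (3, -1).
Classify: substitute x = 3 + u, y = -1 + v and expand: f = -u**3 + u**2*v - u**2 + 2*u*v**2 - v**3 + v**2.
No constant or linear terms (consistent with a singular point). Quadratic part: -u**2 + v**2. Cubic part: -u**3 + u**2*v + 2*u*v**2 - v**3.
The quadratic part v**2 - u**2 = (v − u)(v + u) splits into two distinct linear factors, so there are two distinct tangent lines y − -1 = ±(x − 3) — this is a node (ordinary double point).
Classification: node.


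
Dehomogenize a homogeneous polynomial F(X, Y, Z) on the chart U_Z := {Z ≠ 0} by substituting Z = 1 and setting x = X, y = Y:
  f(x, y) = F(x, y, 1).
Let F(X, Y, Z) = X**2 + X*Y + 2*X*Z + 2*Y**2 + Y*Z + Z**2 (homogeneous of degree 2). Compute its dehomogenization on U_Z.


f(x, y) = x**2 + x*y + 2*x + 2*y**2 + y + 1

On U_Z we set Z = 1. Each monomial c·X^i·Y^j·Z^k in F becomes c·x^i·y^j·1^k = c·x^i·y^j.
Substituting Z = 1: F(X, Y, 1) = x**2 + x*y + 2*x + 2*y**2 + y + 1.
Note: deg(f) ≤ deg(F) = 2; strict inequality happens when F is divisible by Z (lost terms).


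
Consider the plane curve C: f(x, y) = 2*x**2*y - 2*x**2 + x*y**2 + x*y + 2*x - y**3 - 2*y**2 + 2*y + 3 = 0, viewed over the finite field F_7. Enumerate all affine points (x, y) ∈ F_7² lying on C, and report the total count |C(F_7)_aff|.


Affine F_7-points: {(0, 6), (3, 1), (3, 3), (3, 4), (4, 0), (4, 3), (4, 6), (5, 4)}; count = 8.

For each of the 49 pairs (x, y) ∈ F_7², evaluate f(x, y) mod 7. Record the zeros.
  x = 0: [0↦3, 1↦2, 2↦5, 3↦6, 4↦6, 5↦6, 6↦0]  zeros at y ∈ {6}
  x = 1: [0↦3, 1↦6, 2↦1, 3↦3, 4↦6, 5↦4, 6↦5]  zeros at y ∈ ∅
  x = 2: [0↦6, 1↦3, 2↦1, 3↦1, 4↦4, 5↦4, 6↦2]  zeros at y ∈ ∅
  x = 3: [0↦5, 1↦0, 2↦5, 3↦0, 4↦0, 5↦6, 6↦5]  zeros at y ∈ {1, 3, 4}
  x = 4: [0↦0, 1↦4, 2↦6, 3↦0, 4↦1, 5↦3, 6↦0]  zeros at y ∈ {0, 3, 6}
  x = 5: [0↦5, 1↦1, 2↦4, 3↦1, 4↦0, 5↦2, 6↦1]  zeros at y ∈ {4}
  x = 6: [0↦6, 1↦5, 2↦6, 3↦3, 4↦4, 5↦3, 6↦1]  zeros at y ∈ ∅
Collecting zeros: affine points = {(0, 6), (3, 1), (3, 3), (3, 4), (4, 0), (4, 3), (4, 6), (5, 4)}.
Total count |C(F_7)_aff| = 8.


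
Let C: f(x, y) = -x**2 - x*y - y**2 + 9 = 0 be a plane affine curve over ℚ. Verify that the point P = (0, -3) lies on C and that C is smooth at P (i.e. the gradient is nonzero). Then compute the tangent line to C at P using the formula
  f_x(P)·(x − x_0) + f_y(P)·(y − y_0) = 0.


Tangent line at P: 3*x + 6*y + 18 = 0.

Step 1: f(0, -3) = 0, so P lies on C.
Step 2: partial derivatives
  f_x(x, y) = -2*x - y, f_y(x, y) = -x - 2*y.
  f_x(P) = 3, f_y(P) = 6 (gradient nonzero, so P is smooth).
Step 3: tangent line at P: 3·(x − 0) + 6·(y − -3) = 0.
Expanding: 3*x + 6*y + 18 = 0.


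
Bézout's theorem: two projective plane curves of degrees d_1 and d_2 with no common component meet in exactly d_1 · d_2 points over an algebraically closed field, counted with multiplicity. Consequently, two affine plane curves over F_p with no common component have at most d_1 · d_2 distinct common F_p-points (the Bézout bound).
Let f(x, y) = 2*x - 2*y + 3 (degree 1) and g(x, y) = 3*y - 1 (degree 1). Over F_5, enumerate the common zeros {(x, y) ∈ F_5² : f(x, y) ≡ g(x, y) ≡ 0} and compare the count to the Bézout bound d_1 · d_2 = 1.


Common zeros: {(3, 2)}; count = 1; Bézout bound = 1.

deg(f) = 1, deg(g) = 1, so Bézout bound = 1.
Scan x ∈ F_5. For each x, list the y ∈ F_5 with f(x, y) ≡ 0 and those with g(x, y) ≡ 0 (mod 5); the common zeros in that column are the intersection.
  x = 0: f ≡ 0 at y ∈ {4}; g ≡ 0 at y ∈ {2}; common: ∅.
  x = 1: f ≡ 0 at y ∈ {0}; g ≡ 0 at y ∈ {2}; common: ∅.
  x = 2: f ≡ 0 at y ∈ {1}; g ≡ 0 at y ∈ {2}; common: ∅.
  x = 3: f ≡ 0 at y ∈ {2}; g ≡ 0 at y ∈ {2}; common: {2}.
  x = 4: f ≡ 0 at y ∈ {3}; g ≡ 0 at y ∈ {2}; common: ∅.
Collecting: common zeros = {(3, 2)}, so the count is 1.
Comparison with the Bézout bound: 1 ≤ 1 = deg(f)·deg(g), as expected for curves with no common component (the bound is attained).


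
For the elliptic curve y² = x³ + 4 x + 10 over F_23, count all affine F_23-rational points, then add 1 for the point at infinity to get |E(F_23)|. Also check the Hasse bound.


Affine points = {(2, 7), (2, 16), (3, 7), (3, 16), (7, 6), (7, 17), (8, 5), (8, 18), (9, 4), (9, 19), (14, 2), (14, 21), (15, 8), (15, 15), (17, 0), (18, 7), (18, 16)}; affine count = 17; |E(F_23)| = 18.

Discriminant check: Δ ∝ 4a³ + 27b² = 4·4³ + 27·10² = 4·64 + 27·100 ≡ 12 (mod 23). Nonzero ⇒ E is nonsingular.
For each x ∈ F_23, compute rhs = x³ + 4·x + 10 mod 23, then count y ∈ F_23 with y² ≡ rhs.
  x = 0: rhs = 10, matching y values: none (0 points).
  x = 1: rhs = 15, matching y values: none (0 points).
  x = 2: rhs = 3, matching y values: 7, 16 (2 points).
  x = 3: rhs = 3, matching y values: 7, 16 (2 points).
  x = 4: rhs = 21, matching y values: none (0 points).
  x = 5: rhs = 17, matching y values: none (0 points).
  x = 6: rhs = 20, matching y values: none (0 points).
  x = 7: rhs = 13, matching y values: 6, 17 (2 points).
  x = 8: rhs = 2, matching y values: 5, 18 (2 points).
  x = 9: rhs = 16, matching y values: 4, 19 (2 points).
  x = 10: rhs = 15, matching y values: none (0 points).
  x = 11: rhs = 5, matching y values: none (0 points).
  x = 12: rhs = 15, matching y values: none (0 points).
  x = 13: rhs = 5, matching y values: none (0 points).
  x = 14: rhs = 4, matching y values: 2, 21 (2 points).
  x = 15: rhs = 18, matching y values: 8, 15 (2 points).
  x = 16: rhs = 7, matching y values: none (0 points).
  x = 17: rhs = 0, matching y values: 0 (1 points).
  x = 18: rhs = 3, matching y values: 7, 16 (2 points).
  x = 19: rhs = 22, matching y values: none (0 points).
  x = 20: rhs = 17, matching y values: none (0 points).
  x = 21: rhs = 17, matching y values: none (0 points).
  x = 22: rhs = 5, matching y values: none (0 points).
Total affine count: 17.
Full point count |E(F_23)| = 17 + 1 = 18.
Hasse bound: |18 − (23+1)| = |-6| = 6 ≤ 2√23 ≈ 9.5917 ✓.


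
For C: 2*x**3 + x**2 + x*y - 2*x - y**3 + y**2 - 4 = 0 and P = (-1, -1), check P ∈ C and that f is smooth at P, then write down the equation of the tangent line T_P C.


Tangent line at P: x - 6*y - 5 = 0.

Step 1: f(-1, -1) = 0, so P lies on C.
Step 2: partial derivatives
  f_x(x, y) = 6*x**2 + 2*x + y - 2, f_y(x, y) = x - 3*y**2 + 2*y.
  f_x(P) = 1, f_y(P) = -6 (gradient nonzero, so P is smooth).
Step 3: tangent line at P: 1·(x − -1) + -6·(y − -1) = 0.
Expanding: x - 6*y - 5 = 0.


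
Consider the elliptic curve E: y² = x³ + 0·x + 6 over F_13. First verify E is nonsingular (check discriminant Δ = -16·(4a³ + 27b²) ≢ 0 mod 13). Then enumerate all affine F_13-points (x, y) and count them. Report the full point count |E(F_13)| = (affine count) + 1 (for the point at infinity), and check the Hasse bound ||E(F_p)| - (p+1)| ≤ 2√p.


Affine points = {(2, 1), (2, 12), (5, 1), (5, 12), (6, 1), (6, 12)}; affine count = 6; |E(F_13)| = 7.

Discriminant check: Δ ∝ 4a³ + 27b² = 4·0³ + 27·6² = 4·0 + 27·36 ≡ 10 (mod 13). Nonzero ⇒ E is nonsingular.
For each x ∈ F_13, compute rhs = x³ + 0·x + 6 mod 13, then count y ∈ F_13 with y² ≡ rhs.
  x = 0: rhs = 6, matching y values: none (0 points).
  x = 1: rhs = 7, matching y values: none (0 points).
  x = 2: rhs = 1, matching y values: 1, 12 (2 points).
  x = 3: rhs = 7, matching y values: none (0 points).
  x = 4: rhs = 5, matching y values: none (0 points).
  x = 5: rhs = 1, matching y values: 1, 12 (2 points).
  x = 6: rhs = 1, matching y values: 1, 12 (2 points).
  x = 7: rhs = 11, matching y values: none (0 points).
  x = 8: rhs = 11, matching y values: none (0 points).
  x = 9: rhs = 7, matching y values: none (0 points).
  x = 10: rhs = 5, matching y values: none (0 points).
  x = 11: rhs = 11, matching y values: none (0 points).
  x = 12: rhs = 5, matching y values: none (0 points).
Total affine count: 6.
Full point count |E(F_13)| = 6 + 1 = 7.
Hasse bound: |7 − (13+1)| = |-7| = 7 ≤ 2√13 ≈ 7.2111 ✓.


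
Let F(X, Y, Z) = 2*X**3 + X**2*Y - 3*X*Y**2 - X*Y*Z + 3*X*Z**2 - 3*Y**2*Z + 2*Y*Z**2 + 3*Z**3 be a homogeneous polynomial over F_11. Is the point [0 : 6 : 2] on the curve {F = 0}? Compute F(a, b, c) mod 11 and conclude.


F(0,6,2) ≡ 10 (mod 11); P is NOT on the curve.

Evaluate F(0, 6, 2) term-by-term (mod 11).
  2*X**3 ↦ 2·0·1·1 = 0
  X**2*Y ↦ 1·0·6·1 = 0
  -3*X*Y**2 ↦ -3·0·36·1 = 0
  -X*Y*Z ↦ -1·0·6·2 = 0
  3*X*Z**2 ↦ 3·0·1·4 = 0
  -3*Y**2*Z ↦ -3·1·36·2 = -216
  2*Y*Z**2 ↦ 2·1·6·4 = 48
  3*Z**3 ↦ 3·1·1·8 = 24
Sum: F(0, 6, 2) = (0) + (0) + (0) + (0) + (0) + (-216) + (48) + (24) = -144.
Reducing mod 11: -144 ≡ 10 (mod 11).
Since F(a, b, c) ≡ 10 ≠ 0 (mod 11), P does NOT lie on the curve.


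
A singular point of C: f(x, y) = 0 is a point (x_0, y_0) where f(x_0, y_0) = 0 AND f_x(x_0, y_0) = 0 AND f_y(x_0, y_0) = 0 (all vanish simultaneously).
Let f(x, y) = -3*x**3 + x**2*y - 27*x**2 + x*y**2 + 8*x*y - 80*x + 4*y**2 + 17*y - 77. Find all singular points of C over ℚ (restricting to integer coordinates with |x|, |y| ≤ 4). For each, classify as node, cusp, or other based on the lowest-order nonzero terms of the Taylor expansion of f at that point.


Singular points: {(-3, -1)}; classification: node.

Compute partial derivatives:
  f_x = -9*x**2 + 2*x*y - 54*x + y**2 + 8*y - 80.
  f_y = x**2 + 2*x*y + 8*x + 8*y + 17.
Scan x_0 ∈ {−4, ..., 4}. For each x_0, f_y(x_0, y) is a polynomial in y; find its integer roots y ∈ {−4, ..., 4}, then test f_x and f at those candidates.
  x = -4: f_y(-4, y) = 1; no integer root y with |y| ≤ 4.
  x = -3: f_y(-3, y) = 2*y + 2; vanishes at y ∈ {-1}. (-3, -1): f_x = 0, f = 0 — SINGULAR.
  x = -2: f_y(-2, y) = 4*y + 5; no integer root y with |y| ≤ 4.
  x = -1: f_y(-1, y) = 6*y + 10; no integer root y with |y| ≤ 4.
  x = 0: f_y(0, y) = 8*y + 17; no integer root y with |y| ≤ 4.
  x = 1: f_y(1, y) = 10*y + 26; no integer root y with |y| ≤ 4.
  x = 2: f_y(2, y) = 12*y + 37; no integer root y with |y| ≤ 4.
  x = 3: f_y(3, y) = 14*y + 50; no integer root y with |y| ≤ 4.
  x = 4: f_y(4, y) = 16*y + 65; no integer root y with |y| ≤ 4.
Only singular point on the grid: (-3, -1).
Classify: substitute x = -3 + u, y = -1 + v and expand: f = -3*u**3 + u**2*v - u**2 + u*v**2 + v**2.
No constant or linear terms (consistent with a singular point). Quadratic part: -u**2 + v**2. Cubic part: -3*u**3 + u**2*v + u*v**2.
The quadratic part v**2 - u**2 = (v − u)(v + u) splits into two distinct linear factors, so there are two distinct tangent lines y − -1 = ±(x − -3) — this is a node (ordinary double point).
Classification: node.


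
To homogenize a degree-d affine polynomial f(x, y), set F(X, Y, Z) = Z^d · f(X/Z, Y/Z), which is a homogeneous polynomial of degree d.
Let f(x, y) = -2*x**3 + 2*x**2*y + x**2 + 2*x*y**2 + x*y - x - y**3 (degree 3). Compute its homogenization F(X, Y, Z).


F(X, Y, Z) = -2*X**3 + 2*X**2*Y + X**2*Z + 2*X*Y**2 + X*Y*Z - X*Z**2 - Y**3

deg(f) = 3.
Substitute x = X/Z, y = Y/Z into f, then multiply by Z^3.
  monomial -2·x^3·y^0 ↦ -2·X^3·Y^0·Z^0.
  monomial 2·x^2·y^1 ↦ 2·X^2·Y^1·Z^0.
  monomial 1·x^2·y^0 ↦ 1·X^2·Y^0·Z^1.
  monomial 2·x^1·y^2 ↦ 2·X^1·Y^2·Z^0.
  monomial 1·x^1·y^1 ↦ 1·X^1·Y^1·Z^1.
  monomial -1·x^1·y^0 ↦ -1·X^1·Y^0·Z^2.
  monomial -1·x^0·y^3 ↦ -1·X^0·Y^3·Z^0.
Collecting: F(X, Y, Z) = -2*X**3 + 2*X**2*Y + X**2*Z + 2*X*Y**2 + X*Y*Z - X*Z**2 - Y**3.


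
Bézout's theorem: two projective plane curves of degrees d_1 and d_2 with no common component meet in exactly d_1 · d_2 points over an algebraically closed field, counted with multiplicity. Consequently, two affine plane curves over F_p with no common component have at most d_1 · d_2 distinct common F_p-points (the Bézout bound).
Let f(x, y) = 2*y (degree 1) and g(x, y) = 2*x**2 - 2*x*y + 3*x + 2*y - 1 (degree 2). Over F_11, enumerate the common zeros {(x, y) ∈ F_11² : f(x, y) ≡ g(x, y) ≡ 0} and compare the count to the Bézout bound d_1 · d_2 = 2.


Common zeros: ∅; count = 0; Bézout bound = 2.

deg(f) = 1, deg(g) = 2, so Bézout bound = 2.
Scan x ∈ F_11. For each x, list the y ∈ F_11 with f(x, y) ≡ 0 and those with g(x, y) ≡ 0 (mod 11); the common zeros in that column are the intersection.
  x = 0: f ≡ 0 at y ∈ {0}; g ≡ 0 at y ∈ {6}; common: ∅.
  x = 1: f ≡ 0 at y ∈ {0}; g ≡ 0 at y ∈ ∅; common: ∅.
  x = 2: f ≡ 0 at y ∈ {0}; g ≡ 0 at y ∈ {1}; common: ∅.
  x = 3: f ≡ 0 at y ∈ {0}; g ≡ 0 at y ∈ {1}; common: ∅.
  x = 4: f ≡ 0 at y ∈ {0}; g ≡ 0 at y ∈ {9}; common: ∅.
  x = 5: f ≡ 0 at y ∈ {0}; g ≡ 0 at y ∈ {8}; common: ∅.
  x = 6: f ≡ 0 at y ∈ {0}; g ≡ 0 at y ∈ {10}; common: ∅.
  x = 7: f ≡ 0 at y ∈ {0}; g ≡ 0 at y ∈ {8}; common: ∅.
  x = 8: f ≡ 0 at y ∈ {0}; g ≡ 0 at y ∈ {10}; common: ∅.
  x = 9: f ≡ 0 at y ∈ {0}; g ≡ 0 at y ∈ {9}; common: ∅.
  x = 10: f ≡ 0 at y ∈ {0}; g ≡ 0 at y ∈ {6}; common: ∅.
Collecting: common zeros = ∅, so the count is 0.
Comparison with the Bézout bound: 0 ≤ 2 = deg(f)·deg(g), as expected for curves with no common component (the affine F_11-count falls short of the bound because intersections may lie at infinity, over extension fields, or carry multiplicity).


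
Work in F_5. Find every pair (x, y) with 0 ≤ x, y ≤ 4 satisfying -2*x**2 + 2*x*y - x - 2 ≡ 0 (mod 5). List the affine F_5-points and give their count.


Affine F_5-points: {(1, 0), (2, 3), (3, 3), (4, 1)}; count = 4.

For each of the 25 pairs (x, y) ∈ F_5², evaluate f(x, y) mod 5. Record the zeros.
  x = 0: [0↦3, 1↦3, 2↦3, 3↦3, 4↦3]  zeros at y ∈ ∅
  x = 1: [0↦0, 1↦2, 2↦4, 3↦1, 4↦3]  zeros at y ∈ {0}
  x = 2: [0↦3, 1↦2, 2↦1, 3↦0, 4↦4]  zeros at y ∈ {3}
  x = 3: [0↦2, 1↦3, 2↦4, 3↦0, 4↦1]  zeros at y ∈ {3}
  x = 4: [0↦2, 1↦0, 2↦3, 3↦1, 4↦4]  zeros at y ∈ {1}
Collecting zeros: affine points = {(1, 0), (2, 3), (3, 3), (4, 1)}.
Total count |C(F_5)_aff| = 4.


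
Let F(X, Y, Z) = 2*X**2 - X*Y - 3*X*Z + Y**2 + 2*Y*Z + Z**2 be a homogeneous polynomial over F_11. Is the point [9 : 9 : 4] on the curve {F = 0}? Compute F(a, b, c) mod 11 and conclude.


F(9,9,4) ≡ 10 (mod 11); P is NOT on the curve.

Evaluate F(9, 9, 4) term-by-term (mod 11).
  2*X**2 ↦ 2·81·1·1 = 162
  -X*Y ↦ -1·9·9·1 = -81
  -3*X*Z ↦ -3·9·1·4 = -108
  Y**2 ↦ 1·1·81·1 = 81
  2*Y*Z ↦ 2·1·9·4 = 72
  Z**2 ↦ 1·1·1·16 = 16
Sum: F(9, 9, 4) = (162) + (-81) + (-108) + (81) + (72) + (16) = 142.
Reducing mod 11: 142 ≡ 10 (mod 11).
Since F(a, b, c) ≡ 10 ≠ 0 (mod 11), P does NOT lie on the curve.


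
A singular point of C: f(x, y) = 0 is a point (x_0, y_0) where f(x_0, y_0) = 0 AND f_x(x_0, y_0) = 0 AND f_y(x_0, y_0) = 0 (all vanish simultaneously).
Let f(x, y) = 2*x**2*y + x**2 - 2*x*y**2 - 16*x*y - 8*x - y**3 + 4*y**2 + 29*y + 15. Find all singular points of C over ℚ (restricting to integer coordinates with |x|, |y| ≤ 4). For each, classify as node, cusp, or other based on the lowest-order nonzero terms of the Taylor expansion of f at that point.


Singular points: {(3, -1)}; classification: node.

Compute partial derivatives:
  f_x = 4*x*y + 2*x - 2*y**2 - 16*y - 8.
  f_y = 2*x**2 - 4*x*y - 16*x - 3*y**2 + 8*y + 29.
Scan x_0 ∈ {−4, ..., 4}. For each x_0, f_y(x_0, y) is a polynomial in y; find its integer roots y ∈ {−4, ..., 4}, then test f_x and f at those candidates.
  x = -4: f_y(-4, y) = -3*y**2 + 24*y + 125; no integer root y with |y| ≤ 4.
  x = -3: f_y(-3, y) = -3*y**2 + 20*y + 95; no integer root y with |y| ≤ 4.
  x = -2: f_y(-2, y) = -3*y**2 + 16*y + 69; no integer root y with |y| ≤ 4.
  x = -1: f_y(-1, y) = -3*y**2 + 12*y + 47; no integer root y with |y| ≤ 4.
  x = 0: f_y(0, y) = -3*y**2 + 8*y + 29; no integer root y with |y| ≤ 4.
  x = 1: f_y(1, y) = -3*y**2 + 4*y + 15; vanishes at y ∈ {3}. (1, 3): f_x = -60 ≠ 0.
  x = 2: f_y(2, y) = 5 - 3*y**2; no integer root y with |y| ≤ 4.
  x = 3: f_y(3, y) = -3*y**2 - 4*y - 1; vanishes at y ∈ {-1}. (3, -1): f_x = 0, f = 0 — SINGULAR.
  x = 4: f_y(4, y) = -3*y**2 - 8*y - 3; no integer root y with |y| ≤ 4.
Only singular point on the grid: (3, -1).
Classify: substitute x = 3 + u, y = -1 + v and expand: f = 2*u**2*v - u**2 - 2*u*v**2 - v**3 + v**2.
No constant or linear terms (consistent with a singular point). Quadratic part: -u**2 + v**2. Cubic part: 2*u**2*v - 2*u*v**2 - v**3.
The quadratic part v**2 - u**2 = (v − u)(v + u) splits into two distinct linear factors, so there are two distinct tangent lines y − -1 = ±(x − 3) — this is a node (ordinary double point).
Classification: node.


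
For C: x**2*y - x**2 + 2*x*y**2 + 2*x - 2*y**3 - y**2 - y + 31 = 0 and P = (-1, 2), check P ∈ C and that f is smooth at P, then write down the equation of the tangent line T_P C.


Tangent line at P: 8*x - 36*y + 80 = 0.

Step 1: f(-1, 2) = 0, so P lies on C.
Step 2: partial derivatives
  f_x(x, y) = 2*x*y - 2*x + 2*y**2 + 2, f_y(x, y) = x**2 + 4*x*y - 6*y**2 - 2*y - 1.
  f_x(P) = 8, f_y(P) = -36 (gradient nonzero, so P is smooth).
Step 3: tangent line at P: 8·(x − -1) + -36·(y − 2) = 0.
Expanding: 8*x - 36*y + 80 = 0.


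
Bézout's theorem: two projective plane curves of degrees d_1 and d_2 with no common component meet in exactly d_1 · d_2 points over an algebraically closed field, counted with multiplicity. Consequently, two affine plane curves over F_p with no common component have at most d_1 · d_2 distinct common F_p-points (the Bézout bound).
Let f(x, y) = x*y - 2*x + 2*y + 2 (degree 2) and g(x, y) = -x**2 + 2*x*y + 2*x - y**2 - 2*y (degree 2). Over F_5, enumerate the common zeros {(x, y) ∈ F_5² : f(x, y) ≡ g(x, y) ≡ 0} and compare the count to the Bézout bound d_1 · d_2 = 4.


Common zeros: ∅; count = 0; Bézout bound = 4.

deg(f) = 2, deg(g) = 2, so Bézout bound = 4.
Scan x ∈ F_5. For each x, list the y ∈ F_5 with f(x, y) ≡ 0 and those with g(x, y) ≡ 0 (mod 5); the common zeros in that column are the intersection.
  x = 0: f ≡ 0 at y ∈ {4}; g ≡ 0 at y ∈ {0, 3}; common: ∅.
  x = 1: f ≡ 0 at y ∈ {0}; g ≡ 0 at y ∈ {1, 4}; common: ∅.
  x = 2: f ≡ 0 at y ∈ {3}; g ≡ 0 at y ∈ {0, 2}; common: ∅.
  x = 3: f ≡ 0 at y ∈ ∅; g ≡ 0 at y ∈ {1, 3}; common: ∅.
  x = 4: f ≡ 0 at y ∈ {1}; g ≡ 0 at y ∈ {2, 4}; common: ∅.
Collecting: common zeros = ∅, so the count is 0.
Comparison with the Bézout bound: 0 ≤ 4 = deg(f)·deg(g), as expected for curves with no common component (the affine F_5-count falls short of the bound because intersections may lie at infinity, over extension fields, or carry multiplicity).


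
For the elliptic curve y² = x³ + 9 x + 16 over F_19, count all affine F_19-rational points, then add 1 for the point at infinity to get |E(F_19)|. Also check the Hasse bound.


Affine points = {(0, 4), (0, 15), (1, 8), (1, 11), (2, 2), (2, 17), (6, 1), (6, 18), (7, 2), (7, 17), (8, 7), (8, 12), (9, 3), (9, 16), (10, 2), (10, 17), (12, 3), (12, 16), (14, 6), (14, 13), (15, 7), (15, 12), (16, 0), (17, 3), (17, 16), (18, 5), (18, 14)}; affine count = 27; |E(F_19)| = 28.

Discriminant check: Δ ∝ 4a³ + 27b² = 4·9³ + 27·16² = 4·729 + 27·256 ≡ 5 (mod 19). Nonzero ⇒ E is nonsingular.
For each x ∈ F_19, compute rhs = x³ + 9·x + 16 mod 19, then count y ∈ F_19 with y² ≡ rhs.
  x = 0: rhs = 16, matching y values: 4, 15 (2 points).
  x = 1: rhs = 7, matching y values: 8, 11 (2 points).
  x = 2: rhs = 4, matching y values: 2, 17 (2 points).
  x = 3: rhs = 13, matching y values: none (0 points).
  x = 4: rhs = 2, matching y values: none (0 points).
  x = 5: rhs = 15, matching y values: none (0 points).
  x = 6: rhs = 1, matching y values: 1, 18 (2 points).
  x = 7: rhs = 4, matching y values: 2, 17 (2 points).
  x = 8: rhs = 11, matching y values: 7, 12 (2 points).
  x = 9: rhs = 9, matching y values: 3, 16 (2 points).
  x = 10: rhs = 4, matching y values: 2, 17 (2 points).
  x = 11: rhs = 2, matching y values: none (0 points).
  x = 12: rhs = 9, matching y values: 3, 16 (2 points).
  x = 13: rhs = 12, matching y values: none (0 points).
  x = 14: rhs = 17, matching y values: 6, 13 (2 points).
  x = 15: rhs = 11, matching y values: 7, 12 (2 points).
  x = 16: rhs = 0, matching y values: 0 (1 points).
  x = 17: rhs = 9, matching y values: 3, 16 (2 points).
  x = 18: rhs = 6, matching y values: 5, 14 (2 points).
Total affine count: 27.
Full point count |E(F_19)| = 27 + 1 = 28.
Hasse bound: |28 − (19+1)| = |8| = 8 ≤ 2√19 ≈ 8.7178 ✓.


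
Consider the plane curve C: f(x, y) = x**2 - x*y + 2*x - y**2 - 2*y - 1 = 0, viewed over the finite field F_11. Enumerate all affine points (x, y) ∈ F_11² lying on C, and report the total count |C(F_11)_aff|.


Affine F_11-points: {(0, 10), (2, 9), (3, 2), (3, 4), (5, 6), (5, 9), (8, 2), (8, 10), (10, 4), (10, 6)}; count = 10.

For each of the 121 pairs (x, y) ∈ F_11², evaluate f(x, y) mod 11. Record the zeros.
  x = 0: [0↦10, 1↦7, 2↦2, 3↦6, 4↦8, 5↦8, 6↦6, 7↦2, 8↦7, 9↦10, 10↦0]  zeros at y ∈ {10}
  x = 1: [0↦2, 1↦9, 2↦3, 3↦6, 4↦7, 5↦6, 6↦3, 7↦9, 8↦2, 9↦4, 10↦4]  zeros at y ∈ ∅
  x = 2: [0↦7, 1↦2, 2↦6, 3↦8, 4↦8, 5↦6, 6↦2, 7↦7, 8↦10, 9↦0, 10↦10]  zeros at y ∈ {9}
  x = 3: [0↦3, 1↦8, 2↦0, 3↦1, 4↦0, 5↦8, 6↦3, 7↦7, 8↦9, 9↦9, 10↦7]  zeros at y ∈ {2, 4}
  x = 4: [0↦1, 1↦5, 2↦7, 3↦7, 4↦5, 5↦1, 6↦6, 7↦9, 8↦10, 9↦9, 10↦6]  zeros at y ∈ ∅
  x = 5: [0↦1, 1↦4, 2↦5, 3↦4, 4↦1, 5↦7, 6↦0, 7↦2, 8↦2, 9↦0, 10↦7]  zeros at y ∈ {6, 9}
  x = 6: [0↦3, 1↦5, 2↦5, 3↦3, 4↦10, 5↦4, 6↦7, 7↦8, 8↦7, 9↦4, 10↦10]  zeros at y ∈ ∅
  x = 7: [0↦7, 1↦8, 2↦7, 3↦4, 4↦10, 5↦3, 6↦5, 7↦5, 8↦3, 9↦10, 10↦4]  zeros at y ∈ ∅
  x = 8: [0↦2, 1↦2, 2↦0, 3↦7, 4↦1, 5↦4, 6↦5, 7↦4, 8↦1, 9↦7, 10↦0]  zeros at y ∈ {2, 10}
  x = 9: [0↦10, 1↦9, 2↦6, 3↦1, 4↦5, 5↦7, 6↦7, 7↦5, 8↦1, 9↦6, 10↦9]  zeros at y ∈ ∅
  x = 10: [0↦9, 1↦7, 2↦3, 3↦8, 4↦0, 5↦1, 6↦0, 7↦8, 8↦3, 9↦7, 10↦9]  zeros at y ∈ {4, 6}
Collecting zeros: affine points = {(0, 10), (2, 9), (3, 2), (3, 4), (5, 6), (5, 9), (8, 2), (8, 10), (10, 4), (10, 6)}.
Total count |C(F_11)_aff| = 10.


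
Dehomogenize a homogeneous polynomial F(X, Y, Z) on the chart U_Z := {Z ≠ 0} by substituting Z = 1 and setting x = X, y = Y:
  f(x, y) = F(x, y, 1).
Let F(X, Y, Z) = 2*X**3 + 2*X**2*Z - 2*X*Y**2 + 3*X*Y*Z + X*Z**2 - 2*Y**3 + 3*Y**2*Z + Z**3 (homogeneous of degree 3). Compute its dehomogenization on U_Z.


f(x, y) = 2*x**3 + 2*x**2 - 2*x*y**2 + 3*x*y + x - 2*y**3 + 3*y**2 + 1

On U_Z we set Z = 1. Each monomial c·X^i·Y^j·Z^k in F becomes c·x^i·y^j·1^k = c·x^i·y^j.
Substituting Z = 1: F(X, Y, 1) = 2*x**3 + 2*x**2 - 2*x*y**2 + 3*x*y + x - 2*y**3 + 3*y**2 + 1.
Note: deg(f) ≤ deg(F) = 3; strict inequality happens when F is divisible by Z (lost terms).


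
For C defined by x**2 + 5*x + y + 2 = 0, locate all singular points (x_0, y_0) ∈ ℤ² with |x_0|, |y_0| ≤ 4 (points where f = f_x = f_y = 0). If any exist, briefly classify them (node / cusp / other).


No singular points in the scanned grid; C is smooth there.

Compute partial derivatives:
  f_x = 2*x + 5.
  f_y = 1.
f_y = 1 is a nonzero constant, so f_y never vanishes: no point (x, y) can satisfy f = f_x = f_y = 0. In particular no (x, y) ∈ {−4, ..., 4}² is singular; the curve is smooth.


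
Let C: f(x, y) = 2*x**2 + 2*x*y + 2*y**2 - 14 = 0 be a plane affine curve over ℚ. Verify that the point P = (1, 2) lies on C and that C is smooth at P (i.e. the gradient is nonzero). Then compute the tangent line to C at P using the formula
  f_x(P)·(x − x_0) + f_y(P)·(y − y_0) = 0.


Tangent line at P: 8*x + 10*y - 28 = 0.

Step 1: f(1, 2) = 0, so P lies on C.
Step 2: partial derivatives
  f_x(x, y) = 4*x + 2*y, f_y(x, y) = 2*x + 4*y.
  f_x(P) = 8, f_y(P) = 10 (gradient nonzero, so P is smooth).
Step 3: tangent line at P: 8·(x − 1) + 10·(y − 2) = 0.
Expanding: 8*x + 10*y - 28 = 0.


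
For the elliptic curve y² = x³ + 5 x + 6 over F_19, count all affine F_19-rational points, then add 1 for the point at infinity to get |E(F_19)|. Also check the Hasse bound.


Affine points = {(0, 5), (0, 14), (2, 9), (2, 10), (5, 2), (5, 17), (6, 9), (6, 10), (7, 2), (7, 17), (8, 8), (8, 11), (9, 1), (9, 18), (10, 7), (10, 12), (11, 9), (11, 10), (13, 8), (13, 11), (15, 6), (15, 13), (17, 8), (17, 11), (18, 0)}; affine count = 25; |E(F_19)| = 26.

Discriminant check: Δ ∝ 4a³ + 27b² = 4·5³ + 27·6² = 4·125 + 27·36 ≡ 9 (mod 19). Nonzero ⇒ E is nonsingular.
For each x ∈ F_19, compute rhs = x³ + 5·x + 6 mod 19, then count y ∈ F_19 with y² ≡ rhs.
  x = 0: rhs = 6, matching y values: 5, 14 (2 points).
  x = 1: rhs = 12, matching y values: none (0 points).
  x = 2: rhs = 5, matching y values: 9, 10 (2 points).
  x = 3: rhs = 10, matching y values: none (0 points).
  x = 4: rhs = 14, matching y values: none (0 points).
  x = 5: rhs = 4, matching y values: 2, 17 (2 points).
  x = 6: rhs = 5, matching y values: 9, 10 (2 points).
  x = 7: rhs = 4, matching y values: 2, 17 (2 points).
  x = 8: rhs = 7, matching y values: 8, 11 (2 points).
  x = 9: rhs = 1, matching y values: 1, 18 (2 points).
  x = 10: rhs = 11, matching y values: 7, 12 (2 points).
  x = 11: rhs = 5, matching y values: 9, 10 (2 points).
  x = 12: rhs = 8, matching y values: none (0 points).
  x = 13: rhs = 7, matching y values: 8, 11 (2 points).
  x = 14: rhs = 8, matching y values: none (0 points).
  x = 15: rhs = 17, matching y values: 6, 13 (2 points).
  x = 16: rhs = 2, matching y values: none (0 points).
  x = 17: rhs = 7, matching y values: 8, 11 (2 points).
  x = 18: rhs = 0, matching y values: 0 (1 points).
Total affine count: 25.
Full point count |E(F_19)| = 25 + 1 = 26.
Hasse bound: |26 − (19+1)| = |6| = 6 ≤ 2√19 ≈ 8.7178 ✓.


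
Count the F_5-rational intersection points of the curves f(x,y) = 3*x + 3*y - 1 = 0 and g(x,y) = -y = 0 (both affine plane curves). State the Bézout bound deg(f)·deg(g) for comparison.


Common zeros: {(2, 0)}; count = 1; Bézout bound = 1.

deg(f) = 1, deg(g) = 1, so Bézout bound = 1.
Scan x ∈ F_5. For each x, list the y ∈ F_5 with f(x, y) ≡ 0 and those with g(x, y) ≡ 0 (mod 5); the common zeros in that column are the intersection.
  x = 0: f ≡ 0 at y ∈ {2}; g ≡ 0 at y ∈ {0}; common: ∅.
  x = 1: f ≡ 0 at y ∈ {1}; g ≡ 0 at y ∈ {0}; common: ∅.
  x = 2: f ≡ 0 at y ∈ {0}; g ≡ 0 at y ∈ {0}; common: {0}.
  x = 3: f ≡ 0 at y ∈ {4}; g ≡ 0 at y ∈ {0}; common: ∅.
  x = 4: f ≡ 0 at y ∈ {3}; g ≡ 0 at y ∈ {0}; common: ∅.
Collecting: common zeros = {(2, 0)}, so the count is 1.
Comparison with the Bézout bound: 1 ≤ 1 = deg(f)·deg(g), as expected for curves with no common component (the bound is attained).


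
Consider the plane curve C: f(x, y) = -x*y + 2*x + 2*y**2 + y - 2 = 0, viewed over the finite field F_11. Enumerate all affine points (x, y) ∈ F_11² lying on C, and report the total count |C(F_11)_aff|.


Affine F_11-points: {(1, 0), (3, 5), (3, 7), (4, 8), (4, 10), (6, 4), (8, 3), (8, 6), (10, 1), (10, 9)}; count = 10.

For each of the 121 pairs (x, y) ∈ F_11², evaluate f(x, y) mod 11. Record the zeros.
  x = 0: [0↦9, 1↦1, 2↦8, 3↦8, 4↦1, 5↦9, 6↦10, 7↦4, 8↦2, 9↦4, 10↦10]  zeros at y ∈ ∅
  x = 1: [0↦0, 1↦2, 2↦8, 3↦7, 4↦10, 5↦6, 6↦6, 7↦10, 8↦7, 9↦8, 10↦2]  zeros at y ∈ {0}
  x = 2: [0↦2, 1↦3, 2↦8, 3↦6, 4↦8, 5↦3, 6↦2, 7↦5, 8↦1, 9↦1, 10↦5]  zeros at y ∈ ∅
  x = 3: [0↦4, 1↦4, 2↦8, 3↦5, 4↦6, 5↦0, 6↦9, 7↦0, 8↦6, 9↦5, 10↦8]  zeros at y ∈ {5, 7}
  x = 4: [0↦6, 1↦5, 2↦8, 3↦4, 4↦4, 5↦8, 6↦5, 7↦6, 8↦0, 9↦9, 10↦0]  zeros at y ∈ {8, 10}
  x = 5: [0↦8, 1↦6, 2↦8, 3↦3, 4↦2, 5↦5, 6↦1, 7↦1, 8↦5, 9↦2, 10↦3]  zeros at y ∈ ∅
  x = 6: [0↦10, 1↦7, 2↦8, 3↦2, 4↦0, 5↦2, 6↦8, 7↦7, 8↦10, 9↦6, 10↦6]  zeros at y ∈ {4}
  x = 7: [0↦1, 1↦8, 2↦8, 3↦1, 4↦9, 5↦10, 6↦4, 7↦2, 8↦4, 9↦10, 10↦9]  zeros at y ∈ ∅
  x = 8: [0↦3, 1↦9, 2↦8, 3↦0, 4↦7, 5↦7, 6↦0, 7↦8, 8↦9, 9↦3, 10↦1]  zeros at y ∈ {3, 6}
  x = 9: [0↦5, 1↦10, 2↦8, 3↦10, 4↦5, 5↦4, 6↦7, 7↦3, 8↦3, 9↦7, 10↦4]  zeros at y ∈ ∅
  x = 10: [0↦7, 1↦0, 2↦8, 3↦9, 4↦3, 5↦1, 6↦3, 7↦9, 8↦8, 9↦0, 10↦7]  zeros at y ∈ {1, 9}
Collecting zeros: affine points = {(1, 0), (3, 5), (3, 7), (4, 8), (4, 10), (6, 4), (8, 3), (8, 6), (10, 1), (10, 9)}.
Total count |C(F_11)_aff| = 10.


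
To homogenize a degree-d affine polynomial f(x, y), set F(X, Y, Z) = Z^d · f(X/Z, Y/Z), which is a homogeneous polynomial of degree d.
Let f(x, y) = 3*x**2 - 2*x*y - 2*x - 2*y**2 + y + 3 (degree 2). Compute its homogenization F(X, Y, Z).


F(X, Y, Z) = 3*X**2 - 2*X*Y - 2*X*Z - 2*Y**2 + Y*Z + 3*Z**2

deg(f) = 2.
Substitute x = X/Z, y = Y/Z into f, then multiply by Z^2.
  monomial 3·x^2·y^0 ↦ 3·X^2·Y^0·Z^0.
  monomial -2·x^1·y^1 ↦ -2·X^1·Y^1·Z^0.
  monomial -2·x^1·y^0 ↦ -2·X^1·Y^0·Z^1.
  monomial -2·x^0·y^2 ↦ -2·X^0·Y^2·Z^0.
  monomial 1·x^0·y^1 ↦ 1·X^0·Y^1·Z^1.
  monomial 3·x^0·y^0 ↦ 3·X^0·Y^0·Z^2.
Collecting: F(X, Y, Z) = 3*X**2 - 2*X*Y - 2*X*Z - 2*Y**2 + Y*Z + 3*Z**2.
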